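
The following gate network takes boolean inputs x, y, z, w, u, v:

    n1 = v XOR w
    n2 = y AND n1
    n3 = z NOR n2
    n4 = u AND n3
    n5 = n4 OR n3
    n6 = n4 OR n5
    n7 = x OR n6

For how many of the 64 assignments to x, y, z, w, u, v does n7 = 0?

20

n7 = x OR n6 must be 0, so both x = 0 and n6 = 0.
Enumerating the 64 input combinations, 20 give n7 = 0 and 44 give n7 = 1.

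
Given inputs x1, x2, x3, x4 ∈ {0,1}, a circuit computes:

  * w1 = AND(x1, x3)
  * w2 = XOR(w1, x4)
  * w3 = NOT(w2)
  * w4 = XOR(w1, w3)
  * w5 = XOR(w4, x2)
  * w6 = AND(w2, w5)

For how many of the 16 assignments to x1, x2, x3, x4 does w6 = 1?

4

w6 = AND(w2, w5) must be 1, so both w2 = 1 and w5 = 1.
w2 = XOR(w1, x4) must be 1, so w1 and x4 differ.
w5 = XOR(w4, x2) must be 1, so w4 and x2 differ.
Enumerating the 16 input combinations, 4 give w6 = 1 and 12 give w6 = 0.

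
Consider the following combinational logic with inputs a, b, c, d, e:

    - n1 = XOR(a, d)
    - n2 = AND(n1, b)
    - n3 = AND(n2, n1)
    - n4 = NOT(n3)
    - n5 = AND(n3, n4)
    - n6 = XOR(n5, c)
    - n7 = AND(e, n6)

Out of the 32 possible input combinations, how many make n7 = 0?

n7 = AND(e, n6) must be 0, so at least one of e, n6 is 0.
Enumerating the 32 input combinations, 24 give n7 = 0 and 8 give n7 = 1.

24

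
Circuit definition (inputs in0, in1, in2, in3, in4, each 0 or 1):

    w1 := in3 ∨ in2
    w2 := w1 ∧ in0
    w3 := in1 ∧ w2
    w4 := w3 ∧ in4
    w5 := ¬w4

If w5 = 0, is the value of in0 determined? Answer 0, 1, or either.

w5 = ¬w4 must be 0, so w4 = 1.
Every assignment with w5 = 0 has in0 = 1; there are 3 such assignment(s).
  in0=1, in1=1, in2=0, in3=1, in4=1
  in0=1, in1=1, in2=1, in3=0, in4=1
  in0=1, in1=1, in2=1, in3=1, in4=1

1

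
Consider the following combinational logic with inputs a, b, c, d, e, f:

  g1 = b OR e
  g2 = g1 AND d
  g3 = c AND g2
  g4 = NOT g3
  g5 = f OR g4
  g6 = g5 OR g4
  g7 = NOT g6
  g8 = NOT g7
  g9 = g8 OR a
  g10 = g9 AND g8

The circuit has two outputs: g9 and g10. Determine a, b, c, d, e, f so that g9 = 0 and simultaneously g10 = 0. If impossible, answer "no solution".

a=0, b=1, c=1, d=1, e=1, f=0

Check with a=0, b=1, c=1, d=1, e=1, f=0:
g1 = b OR e = 1 OR 1 = 1
g2 = g1 AND d = 1 AND 1 = 1
g3 = c AND g2 = 1 AND 1 = 1
g4 = NOT g3 = NOT 1 = 0
g5 = f OR g4 = 0 OR 0 = 0
g6 = g5 OR g4 = 0 OR 0 = 0
g7 = NOT g6 = NOT 0 = 1
g8 = NOT g7 = NOT 1 = 0
g9 = g8 OR a = 0 OR 0 = 0
g10 = g9 AND g8 = 0 AND 0 = 0
So g9 = 0 and g10 = 0.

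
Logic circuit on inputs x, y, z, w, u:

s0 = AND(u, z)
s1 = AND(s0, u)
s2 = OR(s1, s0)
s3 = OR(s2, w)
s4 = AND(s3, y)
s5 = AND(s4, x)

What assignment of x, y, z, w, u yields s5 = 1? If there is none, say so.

Check with x=1, y=1, z=1, w=1, u=0:
s0 = AND(u, z) = AND(0, 1) = 0
s1 = AND(s0, u) = AND(0, 0) = 0
s2 = OR(s1, s0) = OR(0, 0) = 0
s3 = OR(s2, w) = OR(0, 1) = 1
s4 = AND(s3, y) = AND(1, 1) = 1
s5 = AND(s4, x) = AND(1, 1) = 1
So s5 = 1 as required.

x=1, y=1, z=1, w=1, u=0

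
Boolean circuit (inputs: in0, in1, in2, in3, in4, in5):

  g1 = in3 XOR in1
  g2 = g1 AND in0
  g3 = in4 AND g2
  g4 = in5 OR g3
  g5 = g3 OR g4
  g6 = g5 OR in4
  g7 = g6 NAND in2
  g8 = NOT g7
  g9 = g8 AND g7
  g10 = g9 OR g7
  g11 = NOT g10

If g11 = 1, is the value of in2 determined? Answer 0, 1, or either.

1

g11 = NOT g10 must be 1, so g10 = 0.
g10 = g9 OR g7 must be 0, so both g9 = 0 and g7 = 0.
Every assignment with g11 = 1 has in2 = 1; there are 24 such assignment(s).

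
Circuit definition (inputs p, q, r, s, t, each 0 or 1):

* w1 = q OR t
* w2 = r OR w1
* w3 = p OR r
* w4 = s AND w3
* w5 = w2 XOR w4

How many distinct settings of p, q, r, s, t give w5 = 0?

14

w5 = w2 XOR w4 must be 0, so w2 and w4 are equal.
Enumerating the 32 input combinations, 14 give w5 = 0 and 18 give w5 = 1.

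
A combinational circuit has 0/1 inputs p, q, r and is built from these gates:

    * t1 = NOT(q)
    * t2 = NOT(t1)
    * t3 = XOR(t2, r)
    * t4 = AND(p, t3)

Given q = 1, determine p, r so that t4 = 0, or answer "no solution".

p=0, r=1

Check with q = 1 and p=0, r=1:
t1 = NOT(q) = NOT 1 = 0
t2 = NOT(t1) = NOT 0 = 1
t3 = XOR(t2, r) = XOR(1, 1) = 0
t4 = AND(p, t3) = AND(0, 0) = 0
So t4 = 0.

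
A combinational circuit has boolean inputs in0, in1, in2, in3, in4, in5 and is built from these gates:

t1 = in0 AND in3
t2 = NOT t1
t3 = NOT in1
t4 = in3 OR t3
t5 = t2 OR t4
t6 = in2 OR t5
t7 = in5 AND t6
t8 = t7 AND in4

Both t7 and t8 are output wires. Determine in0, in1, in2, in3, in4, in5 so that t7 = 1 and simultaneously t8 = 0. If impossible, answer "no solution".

in0=0, in1=0, in2=1, in3=0, in4=0, in5=1

Check with in0=0, in1=0, in2=1, in3=0, in4=0, in5=1:
t1 = in0 AND in3 = 0 AND 0 = 0
t2 = NOT t1 = NOT 0 = 1
t3 = NOT in1 = NOT 0 = 1
t4 = in3 OR t3 = 0 OR 1 = 1
t5 = t2 OR t4 = 1 OR 1 = 1
t6 = in2 OR t5 = 1 OR 1 = 1
t7 = in5 AND t6 = 1 AND 1 = 1
t8 = t7 AND in4 = 1 AND 0 = 0
So t7 = 1 and t8 = 0.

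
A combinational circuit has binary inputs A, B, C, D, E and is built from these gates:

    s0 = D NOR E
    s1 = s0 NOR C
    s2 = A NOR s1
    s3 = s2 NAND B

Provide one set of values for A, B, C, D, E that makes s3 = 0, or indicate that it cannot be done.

A=0, B=1, C=0, D=0, E=0

s3 = s2 NAND B must be 0, so both s2 = 1 and B = 1.
s2 = A NOR s1 must be 1, so both A = 0 and s1 = 0.
s1 = s0 NOR C must be 0, so at least one of s0, C is 1.
Check with A=0, B=1, C=0, D=0, E=0:
s0 = D NOR E = 0 NOR 0 = 1
s1 = s0 NOR C = 1 NOR 0 = 0
s2 = A NOR s1 = 0 NOR 0 = 1
s3 = s2 NAND B = 1 NAND 1 = 0
So s3 = 0 as required.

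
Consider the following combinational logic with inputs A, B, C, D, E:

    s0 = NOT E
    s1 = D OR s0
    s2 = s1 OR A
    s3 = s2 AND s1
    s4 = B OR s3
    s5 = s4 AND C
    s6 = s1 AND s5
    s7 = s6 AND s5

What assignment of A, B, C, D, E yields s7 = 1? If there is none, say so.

A=1 B=0 C=1 D=1 E=0

Check with A=1 B=0 C=1 D=1 E=0:
s0 = NOT E = NOT 0 = 1
s1 = D OR s0 = 1 OR 1 = 1
s2 = s1 OR A = 1 OR 1 = 1
s3 = s2 AND s1 = 1 AND 1 = 1
s4 = B OR s3 = 0 OR 1 = 1
s5 = s4 AND C = 1 AND 1 = 1
s6 = s1 AND s5 = 1 AND 1 = 1
s7 = s6 AND s5 = 1 AND 1 = 1
So s7 = 1 as required.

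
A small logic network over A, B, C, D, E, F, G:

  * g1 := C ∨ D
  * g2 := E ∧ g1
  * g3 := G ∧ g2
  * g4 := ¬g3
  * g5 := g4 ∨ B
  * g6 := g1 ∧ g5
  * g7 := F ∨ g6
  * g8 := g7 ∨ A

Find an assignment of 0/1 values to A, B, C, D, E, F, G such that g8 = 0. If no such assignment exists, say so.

A=0, B=1, C=0, D=0, E=0, F=0, G=1

g8 = g7 ∨ A must be 0, so both g7 = 0 and A = 0.
g7 = F ∨ g6 must be 0, so both F = 0 and g6 = 0.
g6 = g1 ∧ g5 must be 0, so at least one of g1, g5 is 0.
Check with A=0, B=1, C=0, D=0, E=0, F=0, G=1:
g1 = C ∨ D = 0 ∨ 0 = 0
g2 = E ∧ g1 = 0 ∧ 0 = 0
g3 = G ∧ g2 = 1 ∧ 0 = 0
g4 = ¬g3 = ¬0 = 1
g5 = g4 ∨ B = 1 ∨ 1 = 1
g6 = g1 ∧ g5 = 0 ∧ 1 = 0
g7 = F ∨ g6 = 0 ∨ 0 = 0
g8 = g7 ∨ A = 0 ∨ 0 = 0
So g8 = 0 as required.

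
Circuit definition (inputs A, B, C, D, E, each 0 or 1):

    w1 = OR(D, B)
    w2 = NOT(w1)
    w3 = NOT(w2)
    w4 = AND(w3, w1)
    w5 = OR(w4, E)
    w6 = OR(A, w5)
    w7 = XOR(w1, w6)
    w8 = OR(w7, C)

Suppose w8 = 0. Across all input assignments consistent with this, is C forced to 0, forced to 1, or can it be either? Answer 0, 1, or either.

w8 = OR(w7, C) must be 0, so both w7 = 0 and C = 0.
Every assignment with w8 = 0 has C = 0; there are 13 such assignment(s).

0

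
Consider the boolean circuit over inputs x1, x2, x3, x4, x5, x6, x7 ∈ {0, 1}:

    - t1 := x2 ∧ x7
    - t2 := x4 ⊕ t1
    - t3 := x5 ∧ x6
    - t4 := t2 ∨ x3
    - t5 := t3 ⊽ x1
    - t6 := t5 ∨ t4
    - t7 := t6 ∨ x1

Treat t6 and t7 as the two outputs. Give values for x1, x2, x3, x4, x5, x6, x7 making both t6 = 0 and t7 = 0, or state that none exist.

Check with x1=0, x2=1, x3=0, x4=0, x5=1, x6=1, x7=0:
t1 = x2 ∧ x7 = 1 ∧ 0 = 0
t2 = x4 ⊕ t1 = 0 ⊕ 0 = 0
t3 = x5 ∧ x6 = 1 ∧ 1 = 1
t4 = t2 ∨ x3 = 0 ∨ 0 = 0
t5 = t3 ⊽ x1 = 1 ⊽ 0 = 0
t6 = t5 ∨ t4 = 0 ∨ 0 = 0
t7 = t6 ∨ x1 = 0 ∨ 0 = 0
So t6 = 0 and t7 = 0.

x1=0, x2=1, x3=0, x4=0, x5=1, x6=1, x7=0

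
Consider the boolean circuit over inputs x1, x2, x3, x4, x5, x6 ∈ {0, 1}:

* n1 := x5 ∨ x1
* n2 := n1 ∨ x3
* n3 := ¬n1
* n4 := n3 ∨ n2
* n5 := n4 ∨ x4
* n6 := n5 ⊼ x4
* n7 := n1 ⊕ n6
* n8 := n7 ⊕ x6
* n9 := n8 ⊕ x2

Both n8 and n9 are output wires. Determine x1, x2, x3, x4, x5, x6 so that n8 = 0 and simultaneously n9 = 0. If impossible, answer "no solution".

Check with x1=1 x2=0 x3=1 x4=0 x5=1 x6=0:
n1 = x5 ∨ x1 = 1 ∨ 1 = 1
n2 = n1 ∨ x3 = 1 ∨ 1 = 1
n3 = ¬n1 = ¬1 = 0
n4 = n3 ∨ n2 = 0 ∨ 1 = 1
n5 = n4 ∨ x4 = 1 ∨ 0 = 1
n6 = n5 ⊼ x4 = 1 ⊼ 0 = 1
n7 = n1 ⊕ n6 = 1 ⊕ 1 = 0
n8 = n7 ⊕ x6 = 0 ⊕ 0 = 0
n9 = n8 ⊕ x2 = 0 ⊕ 0 = 0
So n8 = 0 and n9 = 0.

x1=1 x2=0 x3=1 x4=0 x5=1 x6=0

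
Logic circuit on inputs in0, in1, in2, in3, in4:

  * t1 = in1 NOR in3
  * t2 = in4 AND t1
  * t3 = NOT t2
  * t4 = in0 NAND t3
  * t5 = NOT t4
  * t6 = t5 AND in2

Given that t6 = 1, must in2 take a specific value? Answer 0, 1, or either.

1

t6 = t5 AND in2 must be 1, so both t5 = 1 and in2 = 1.
Every assignment with t6 = 1 has in2 = 1; there are 7 such assignment(s).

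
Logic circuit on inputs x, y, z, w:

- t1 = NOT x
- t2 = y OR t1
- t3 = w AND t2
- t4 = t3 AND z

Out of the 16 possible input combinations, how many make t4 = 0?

13

t4 = t3 AND z must be 0, so at least one of t3, z is 0.
Enumerating the 16 input combinations, 13 give t4 = 0 and 3 give t4 = 1.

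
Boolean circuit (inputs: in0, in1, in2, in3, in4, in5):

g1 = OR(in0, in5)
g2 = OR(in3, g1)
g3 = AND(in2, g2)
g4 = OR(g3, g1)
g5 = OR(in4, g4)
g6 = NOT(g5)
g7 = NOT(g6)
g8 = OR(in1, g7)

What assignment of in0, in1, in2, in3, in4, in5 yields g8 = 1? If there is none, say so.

in0=0 in1=1 in2=1 in3=0 in4=1 in5=0

g8 = OR(in1, g7) must be 1, so at least one of in1, g7 is 1.
Check with in0=0 in1=1 in2=1 in3=0 in4=1 in5=0:
g1 = OR(in0, in5) = OR(0, 0) = 0
g2 = OR(in3, g1) = OR(0, 0) = 0
g3 = AND(in2, g2) = AND(1, 0) = 0
g4 = OR(g3, g1) = OR(0, 0) = 0
g5 = OR(in4, g4) = OR(1, 0) = 1
g6 = NOT(g5) = NOT 1 = 0
g7 = NOT(g6) = NOT 0 = 1
g8 = OR(in1, g7) = OR(1, 1) = 1
So g8 = 1 as required.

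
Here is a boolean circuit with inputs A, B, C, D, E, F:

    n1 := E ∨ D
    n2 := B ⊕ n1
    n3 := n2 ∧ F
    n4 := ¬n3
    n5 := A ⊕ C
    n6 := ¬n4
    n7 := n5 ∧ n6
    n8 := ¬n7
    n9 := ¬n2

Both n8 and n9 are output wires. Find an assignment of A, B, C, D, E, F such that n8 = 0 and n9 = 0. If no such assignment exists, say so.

Check with A=0, B=0, C=1, D=1, E=0, F=1:
n1 = E ∨ D = 0 ∨ 1 = 1
n2 = B ⊕ n1 = 0 ⊕ 1 = 1
n3 = n2 ∧ F = 1 ∧ 1 = 1
n4 = ¬n3 = ¬1 = 0
n5 = A ⊕ C = 0 ⊕ 1 = 1
n6 = ¬n4 = ¬0 = 1
n7 = n5 ∧ n6 = 1 ∧ 1 = 1
n8 = ¬n7 = ¬1 = 0
n9 = ¬n2 = ¬1 = 0
So n8 = 0 and n9 = 0.

A=0, B=0, C=1, D=1, E=0, F=1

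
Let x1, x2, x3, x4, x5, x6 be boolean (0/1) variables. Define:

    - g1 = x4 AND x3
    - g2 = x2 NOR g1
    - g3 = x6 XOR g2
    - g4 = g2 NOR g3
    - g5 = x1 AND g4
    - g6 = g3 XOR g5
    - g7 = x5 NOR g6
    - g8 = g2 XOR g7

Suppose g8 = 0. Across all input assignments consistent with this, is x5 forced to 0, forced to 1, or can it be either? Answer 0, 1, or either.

Both values of x5 occur among assignments with g8 = 0:
  x5=0: x1=0, x2=0, x3=0, x4=0, x5=0, x6=1
  x5=1: x1=0, x2=0, x3=1, x4=1, x5=1, x6=0

either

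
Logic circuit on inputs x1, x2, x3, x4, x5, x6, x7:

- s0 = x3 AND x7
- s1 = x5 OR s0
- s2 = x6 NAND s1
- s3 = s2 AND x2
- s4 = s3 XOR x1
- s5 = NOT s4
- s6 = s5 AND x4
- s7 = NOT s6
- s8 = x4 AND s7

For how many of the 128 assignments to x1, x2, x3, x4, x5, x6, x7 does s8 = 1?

s8 = x4 AND s7 must be 1, so both x4 = 1 and s7 = 1.
s7 = NOT s6 must be 1, so s6 = 0.
s6 = s5 AND x4 must be 0, so at least one of s5, x4 is 0.
Enumerating the 128 input combinations, 32 give s8 = 1 and 96 give s8 = 0.

32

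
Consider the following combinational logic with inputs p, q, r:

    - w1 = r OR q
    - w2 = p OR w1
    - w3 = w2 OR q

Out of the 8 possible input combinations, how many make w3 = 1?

w3 = w2 OR q must be 1, so at least one of w2, q is 1.
Enumerating the 8 input combinations, 7 give w3 = 1 and 1 give w3 = 0.

7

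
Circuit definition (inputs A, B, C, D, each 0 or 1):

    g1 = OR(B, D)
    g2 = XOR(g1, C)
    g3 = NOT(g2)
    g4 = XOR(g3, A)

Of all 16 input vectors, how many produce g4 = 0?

8

g4 = XOR(g3, A) must be 0, so g3 and A are equal.
Enumerating the 16 input combinations, 8 give g4 = 0 and 8 give g4 = 1.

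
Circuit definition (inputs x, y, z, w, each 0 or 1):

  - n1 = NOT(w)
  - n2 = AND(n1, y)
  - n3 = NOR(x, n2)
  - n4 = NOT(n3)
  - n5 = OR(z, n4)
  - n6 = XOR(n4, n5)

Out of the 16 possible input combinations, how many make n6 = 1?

n6 = XOR(n4, n5) must be 1, so n4 and n5 differ.
Enumerating the 16 input combinations, 3 give n6 = 1 and 13 give n6 = 0.

3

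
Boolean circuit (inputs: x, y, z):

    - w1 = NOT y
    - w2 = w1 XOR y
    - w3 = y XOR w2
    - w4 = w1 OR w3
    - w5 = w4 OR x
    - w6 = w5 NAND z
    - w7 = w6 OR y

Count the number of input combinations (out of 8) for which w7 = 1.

w7 = w6 OR y must be 1, so at least one of w6, y is 1.
Satisfying assignments:
  x=0, y=0, z=0
  x=0, y=1, z=0
  x=0, y=1, z=1
  x=1, y=0, z=0
  x=1, y=1, z=0
  x=1, y=1, z=1

6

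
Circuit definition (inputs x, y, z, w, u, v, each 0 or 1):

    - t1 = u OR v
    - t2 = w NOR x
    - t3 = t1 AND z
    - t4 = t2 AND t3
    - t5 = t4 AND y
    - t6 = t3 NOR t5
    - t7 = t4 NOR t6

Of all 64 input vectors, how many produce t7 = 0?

t7 = t4 NOR t6 must be 0, so at least one of t4, t6 is 1.
Enumerating the 64 input combinations, 46 give t7 = 0 and 18 give t7 = 1.

46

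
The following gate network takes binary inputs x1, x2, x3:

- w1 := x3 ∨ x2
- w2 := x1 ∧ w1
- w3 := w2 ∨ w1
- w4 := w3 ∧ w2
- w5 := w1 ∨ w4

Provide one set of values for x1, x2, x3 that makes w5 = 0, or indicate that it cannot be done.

x1=0, x2=0, x3=0

w5 = w1 ∨ w4 must be 0, so both w1 = 0 and w4 = 0.
Check with x1=0, x2=0, x3=0:
w1 = x3 ∨ x2 = 0 ∨ 0 = 0
w2 = x1 ∧ w1 = 0 ∧ 0 = 0
w3 = w2 ∨ w1 = 0 ∨ 0 = 0
w4 = w3 ∧ w2 = 0 ∧ 0 = 0
w5 = w1 ∨ w4 = 0 ∨ 0 = 0
So w5 = 0 as required.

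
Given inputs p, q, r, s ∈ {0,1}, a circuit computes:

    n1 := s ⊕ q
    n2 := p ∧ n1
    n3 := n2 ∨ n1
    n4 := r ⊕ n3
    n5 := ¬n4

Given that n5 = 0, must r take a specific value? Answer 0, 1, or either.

either

Both values of r occur among assignments with n5 = 0:
  r=0: p=0, q=0, r=0, s=1
  r=1: p=0, q=0, r=1, s=0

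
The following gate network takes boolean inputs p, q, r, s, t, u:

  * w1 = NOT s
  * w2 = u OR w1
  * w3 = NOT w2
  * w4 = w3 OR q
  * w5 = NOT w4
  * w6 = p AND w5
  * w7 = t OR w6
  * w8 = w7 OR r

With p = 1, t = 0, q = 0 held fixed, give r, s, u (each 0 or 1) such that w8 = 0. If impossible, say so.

Check with p = 1, t = 0, q = 0 and r=0, s=1, u=0:
w1 = NOT s = NOT 1 = 0
w2 = u OR w1 = 0 OR 0 = 0
w3 = NOT w2 = NOT 0 = 1
w4 = w3 OR q = 1 OR 0 = 1
w5 = NOT w4 = NOT 1 = 0
w6 = p AND w5 = 1 AND 0 = 0
w7 = t OR w6 = 0 OR 0 = 0
w8 = w7 OR r = 0 OR 0 = 0
So w8 = 0.

r=0 s=1 u=0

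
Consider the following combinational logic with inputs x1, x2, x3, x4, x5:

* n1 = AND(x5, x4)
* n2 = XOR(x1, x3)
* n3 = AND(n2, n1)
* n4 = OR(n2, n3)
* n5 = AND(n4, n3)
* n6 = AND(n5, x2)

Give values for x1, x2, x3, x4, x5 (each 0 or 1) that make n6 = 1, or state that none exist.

Check with x1=1, x2=1, x3=0, x4=1, x5=1:
n1 = AND(x5, x4) = AND(1, 1) = 1
n2 = XOR(x1, x3) = XOR(1, 0) = 1
n3 = AND(n2, n1) = AND(1, 1) = 1
n4 = OR(n2, n3) = OR(1, 1) = 1
n5 = AND(n4, n3) = AND(1, 1) = 1
n6 = AND(n5, x2) = AND(1, 1) = 1
So n6 = 1 as required.

x1=1, x2=1, x3=0, x4=1, x5=1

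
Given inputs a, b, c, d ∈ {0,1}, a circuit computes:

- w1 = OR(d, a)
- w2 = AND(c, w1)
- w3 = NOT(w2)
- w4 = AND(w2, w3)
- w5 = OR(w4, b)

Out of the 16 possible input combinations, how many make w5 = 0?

8

w5 = OR(w4, b) must be 0, so both w4 = 0 and b = 0.
Enumerating the 16 input combinations, 8 give w5 = 0 and 8 give w5 = 1.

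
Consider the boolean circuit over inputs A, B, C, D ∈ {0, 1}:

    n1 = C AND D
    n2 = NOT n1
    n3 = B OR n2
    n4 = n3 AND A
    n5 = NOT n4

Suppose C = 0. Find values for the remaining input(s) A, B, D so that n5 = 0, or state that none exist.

Check with C = 0 and A=1, B=1, D=1:
n1 = C AND D = 0 AND 1 = 0
n2 = NOT n1 = NOT 0 = 1
n3 = B OR n2 = 1 OR 1 = 1
n4 = n3 AND A = 1 AND 1 = 1
n5 = NOT n4 = NOT 1 = 0
So n5 = 0.

A=1 B=1 D=1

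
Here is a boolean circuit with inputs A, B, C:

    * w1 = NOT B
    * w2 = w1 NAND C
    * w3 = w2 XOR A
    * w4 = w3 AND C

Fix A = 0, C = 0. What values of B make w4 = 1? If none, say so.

no solution exists

With A = 0, C = 0 fixed, none of the 2 settings of B give w4 = 1.
For example, with B=0:
w1 = NOT B = NOT 0 = 1
w2 = w1 NAND C = 1 NAND 0 = 1
w3 = w2 XOR A = 1 XOR 0 = 1
w4 = w3 AND C = 1 AND 0 = 0
giving w4 = 0 ≠ 1.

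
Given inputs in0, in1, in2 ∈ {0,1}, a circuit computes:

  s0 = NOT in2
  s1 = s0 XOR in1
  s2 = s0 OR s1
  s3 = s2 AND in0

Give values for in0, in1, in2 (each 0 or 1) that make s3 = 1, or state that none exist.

in0=1 in1=0 in2=0

Check with in0=1 in1=0 in2=0:
s0 = NOT in2 = NOT 0 = 1
s1 = s0 XOR in1 = 1 XOR 0 = 1
s2 = s0 OR s1 = 1 OR 1 = 1
s3 = s2 AND in0 = 1 AND 1 = 1
So s3 = 1 as required.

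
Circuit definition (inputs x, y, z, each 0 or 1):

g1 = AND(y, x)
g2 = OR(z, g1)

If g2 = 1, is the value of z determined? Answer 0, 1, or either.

Both values of z occur among assignments with g2 = 1:
  z=0: x=1, y=1, z=0
  z=1: x=0, y=0, z=1

either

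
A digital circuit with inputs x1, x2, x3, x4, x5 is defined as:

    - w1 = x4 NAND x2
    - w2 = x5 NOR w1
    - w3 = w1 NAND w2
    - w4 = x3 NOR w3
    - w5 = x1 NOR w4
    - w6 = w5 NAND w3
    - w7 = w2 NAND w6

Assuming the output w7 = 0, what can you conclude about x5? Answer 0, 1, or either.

w7 = w2 NAND w6 must be 0, so both w2 = 1 and w6 = 1.
Every assignment with w7 = 0 has x5 = 0; there are 2 such assignment(s).
  x1=1, x2=1, x3=0, x4=1, x5=0
  x1=1, x2=1, x3=1, x4=1, x5=0

0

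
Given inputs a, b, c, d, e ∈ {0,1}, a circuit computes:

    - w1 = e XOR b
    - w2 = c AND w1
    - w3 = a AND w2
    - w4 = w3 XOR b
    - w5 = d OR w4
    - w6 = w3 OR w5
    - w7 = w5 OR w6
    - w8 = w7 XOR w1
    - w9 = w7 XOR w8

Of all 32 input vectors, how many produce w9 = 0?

w9 = w7 XOR w8 must be 0, so w7 and w8 are equal.
Enumerating the 32 input combinations, 16 give w9 = 0 and 16 give w9 = 1.

16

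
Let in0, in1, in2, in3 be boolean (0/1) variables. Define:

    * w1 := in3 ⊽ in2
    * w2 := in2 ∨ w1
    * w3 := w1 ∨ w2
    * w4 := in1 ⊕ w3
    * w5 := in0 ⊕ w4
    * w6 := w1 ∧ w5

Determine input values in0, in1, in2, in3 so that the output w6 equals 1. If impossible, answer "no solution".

Check with in0=1, in1=1, in2=0, in3=0:
w1 = in3 ⊽ in2 = 0 ⊽ 0 = 1
w2 = in2 ∨ w1 = 0 ∨ 1 = 1
w3 = w1 ∨ w2 = 1 ∨ 1 = 1
w4 = in1 ⊕ w3 = 1 ⊕ 1 = 0
w5 = in0 ⊕ w4 = 1 ⊕ 0 = 1
w6 = w1 ∧ w5 = 1 ∧ 1 = 1
So w6 = 1 as required.

in0=1, in1=1, in2=0, in3=0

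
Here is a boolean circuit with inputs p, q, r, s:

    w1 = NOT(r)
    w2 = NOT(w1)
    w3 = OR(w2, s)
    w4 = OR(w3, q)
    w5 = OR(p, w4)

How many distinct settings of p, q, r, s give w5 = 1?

15

w5 = OR(p, w4) must be 1, so at least one of p, w4 is 1.
Enumerating the 16 input combinations, 15 give w5 = 1 and 1 give w5 = 0.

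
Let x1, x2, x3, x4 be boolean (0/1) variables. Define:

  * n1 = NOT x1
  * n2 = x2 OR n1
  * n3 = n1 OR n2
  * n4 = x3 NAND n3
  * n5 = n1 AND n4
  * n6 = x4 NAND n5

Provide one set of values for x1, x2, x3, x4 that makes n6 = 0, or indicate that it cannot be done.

n6 = x4 NAND n5 must be 0, so both x4 = 1 and n5 = 1.
n5 = n1 AND n4 must be 1, so both n1 = 1 and n4 = 1.
n1 = NOT x1 must be 1, so x1 = 0.
Check with x1=0, x2=1, x3=0, x4=1:
n1 = NOT x1 = NOT 0 = 1
n2 = x2 OR n1 = 1 OR 1 = 1
n3 = n1 OR n2 = 1 OR 1 = 1
n4 = x3 NAND n3 = 0 NAND 1 = 1
n5 = n1 AND n4 = 1 AND 1 = 1
n6 = x4 NAND n5 = 1 NAND 1 = 0
So n6 = 0 as required.

x1=0, x2=1, x3=0, x4=1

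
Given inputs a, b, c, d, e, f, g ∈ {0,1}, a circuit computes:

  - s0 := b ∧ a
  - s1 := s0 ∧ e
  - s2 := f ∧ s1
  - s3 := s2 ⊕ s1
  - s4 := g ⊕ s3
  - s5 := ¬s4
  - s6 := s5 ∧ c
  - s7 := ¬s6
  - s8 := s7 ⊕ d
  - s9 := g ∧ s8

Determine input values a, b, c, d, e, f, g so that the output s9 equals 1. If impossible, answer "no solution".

s9 = g ∧ s8 must be 1, so both g = 1 and s8 = 1.
s8 = s7 ⊕ d must be 1, so s7 and d differ.
Check with a=1, b=0, c=1, d=0, e=0, f=0, g=1:
s0 = b ∧ a = 0 ∧ 1 = 0
s1 = s0 ∧ e = 0 ∧ 0 = 0
s2 = f ∧ s1 = 0 ∧ 0 = 0
s3 = s2 ⊕ s1 = 0 ⊕ 0 = 0
s4 = g ⊕ s3 = 1 ⊕ 0 = 1
s5 = ¬s4 = ¬1 = 0
s6 = s5 ∧ c = 0 ∧ 1 = 0
s7 = ¬s6 = ¬0 = 1
s8 = s7 ⊕ d = 1 ⊕ 0 = 1
s9 = g ∧ s8 = 1 ∧ 1 = 1
So s9 = 1 as required.

a=1, b=0, c=1, d=0, e=0, f=0, g=1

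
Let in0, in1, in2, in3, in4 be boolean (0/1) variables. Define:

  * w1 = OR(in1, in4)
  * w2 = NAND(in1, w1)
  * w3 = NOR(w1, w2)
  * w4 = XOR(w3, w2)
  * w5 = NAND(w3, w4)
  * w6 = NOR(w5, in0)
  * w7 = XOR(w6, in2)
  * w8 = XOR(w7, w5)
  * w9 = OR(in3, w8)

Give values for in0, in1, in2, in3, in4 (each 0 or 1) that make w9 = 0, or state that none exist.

w9 = OR(in3, w8) must be 0, so both in3 = 0 and w8 = 0.
w8 = XOR(w7, w5) must be 0, so w7 and w5 are equal.
Check with in0=0 in1=1 in2=1 in3=0 in4=1:
w1 = OR(in1, in4) = OR(1, 1) = 1
w2 = NAND(in1, w1) = NAND(1, 1) = 0
w3 = NOR(w1, w2) = NOR(1, 0) = 0
w4 = XOR(w3, w2) = XOR(0, 0) = 0
w5 = NAND(w3, w4) = NAND(0, 0) = 1
w6 = NOR(w5, in0) = NOR(1, 0) = 0
w7 = XOR(w6, in2) = XOR(0, 1) = 1
w8 = XOR(w7, w5) = XOR(1, 1) = 0
w9 = OR(in3, w8) = OR(0, 0) = 0
So w9 = 0 as required.

in0=0 in1=1 in2=1 in3=0 in4=1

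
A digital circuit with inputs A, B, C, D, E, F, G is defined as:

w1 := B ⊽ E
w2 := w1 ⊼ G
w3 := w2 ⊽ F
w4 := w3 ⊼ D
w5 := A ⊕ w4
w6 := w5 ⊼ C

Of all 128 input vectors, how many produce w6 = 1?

96

w6 = w5 ⊼ C must be 1, so at least one of w5, C is 0.
Enumerating the 128 input combinations, 96 give w6 = 1 and 32 give w6 = 0.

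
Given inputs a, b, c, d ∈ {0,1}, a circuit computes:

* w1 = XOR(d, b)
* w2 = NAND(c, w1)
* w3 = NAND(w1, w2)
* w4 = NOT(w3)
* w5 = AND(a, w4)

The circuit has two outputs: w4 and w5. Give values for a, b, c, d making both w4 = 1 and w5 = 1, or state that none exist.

a=1, b=1, c=0, d=0

Check with a=1, b=1, c=0, d=0:
w1 = XOR(d, b) = XOR(0, 1) = 1
w2 = NAND(c, w1) = NAND(0, 1) = 1
w3 = NAND(w1, w2) = NAND(1, 1) = 0
w4 = NOT(w3) = NOT 0 = 1
w5 = AND(a, w4) = AND(1, 1) = 1
So w4 = 1 and w5 = 1.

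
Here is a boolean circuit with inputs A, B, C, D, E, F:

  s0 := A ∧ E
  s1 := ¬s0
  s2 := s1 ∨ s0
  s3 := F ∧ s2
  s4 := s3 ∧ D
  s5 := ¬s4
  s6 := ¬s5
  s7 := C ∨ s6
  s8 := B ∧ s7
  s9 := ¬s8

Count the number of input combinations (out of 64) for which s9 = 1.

s9 = ¬s8 must be 1, so s8 = 0.
s8 = B ∧ s7 must be 0, so at least one of B, s7 is 0.
Enumerating the 64 input combinations, 44 give s9 = 1 and 20 give s9 = 0.

44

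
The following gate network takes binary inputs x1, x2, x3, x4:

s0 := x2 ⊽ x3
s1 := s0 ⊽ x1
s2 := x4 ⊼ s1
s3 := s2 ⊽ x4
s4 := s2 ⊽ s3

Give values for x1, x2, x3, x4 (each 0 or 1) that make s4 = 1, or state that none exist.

s4 = s2 ⊽ s3 must be 1, so both s2 = 0 and s3 = 0.
Check with x1=0, x2=1, x3=0, x4=1:
s0 = x2 ⊽ x3 = 1 ⊽ 0 = 0
s1 = s0 ⊽ x1 = 0 ⊽ 0 = 1
s2 = x4 ⊼ s1 = 1 ⊼ 1 = 0
s3 = s2 ⊽ x4 = 0 ⊽ 1 = 0
s4 = s2 ⊽ s3 = 0 ⊽ 0 = 1
So s4 = 1 as required.

x1=0, x2=1, x3=0, x4=1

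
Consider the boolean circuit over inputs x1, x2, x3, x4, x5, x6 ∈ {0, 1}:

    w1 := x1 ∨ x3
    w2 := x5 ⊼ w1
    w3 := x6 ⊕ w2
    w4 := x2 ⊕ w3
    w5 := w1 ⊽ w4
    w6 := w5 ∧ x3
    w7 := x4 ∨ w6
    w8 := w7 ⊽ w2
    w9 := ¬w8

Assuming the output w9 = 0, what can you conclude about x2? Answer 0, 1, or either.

Both values of x2 occur among assignments with w9 = 0:
  x2=0: x1=0, x2=0, x3=1, x4=0, x5=1, x6=0
  x2=1: x1=0, x2=1, x3=1, x4=0, x5=1, x6=0

either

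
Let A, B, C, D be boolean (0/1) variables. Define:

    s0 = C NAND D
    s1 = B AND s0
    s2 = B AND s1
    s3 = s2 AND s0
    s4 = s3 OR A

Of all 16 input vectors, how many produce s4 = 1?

s4 = s3 OR A must be 1, so at least one of s3, A is 1.
Enumerating the 16 input combinations, 11 give s4 = 1 and 5 give s4 = 0.

11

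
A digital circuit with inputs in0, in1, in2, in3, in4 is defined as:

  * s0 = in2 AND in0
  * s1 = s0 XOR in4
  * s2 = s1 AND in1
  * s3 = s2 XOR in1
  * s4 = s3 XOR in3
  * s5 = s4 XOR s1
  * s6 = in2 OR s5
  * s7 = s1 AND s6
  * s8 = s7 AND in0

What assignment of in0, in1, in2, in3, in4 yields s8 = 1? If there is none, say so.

in0=1, in1=0, in2=1, in3=0, in4=0

s8 = s7 AND in0 must be 1, so both s7 = 1 and in0 = 1.
Check with in0=1, in1=0, in2=1, in3=0, in4=0:
s0 = in2 AND in0 = 1 AND 1 = 1
s1 = s0 XOR in4 = 1 XOR 0 = 1
s2 = s1 AND in1 = 1 AND 0 = 0
s3 = s2 XOR in1 = 0 XOR 0 = 0
s4 = s3 XOR in3 = 0 XOR 0 = 0
s5 = s4 XOR s1 = 0 XOR 1 = 1
s6 = in2 OR s5 = 1 OR 1 = 1
s7 = s1 AND s6 = 1 AND 1 = 1
s8 = s7 AND in0 = 1 AND 1 = 1
So s8 = 1 as required.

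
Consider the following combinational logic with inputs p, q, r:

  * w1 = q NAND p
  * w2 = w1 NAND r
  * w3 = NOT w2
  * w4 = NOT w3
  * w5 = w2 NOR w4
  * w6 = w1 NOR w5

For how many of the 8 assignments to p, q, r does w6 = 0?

w6 = w1 NOR w5 must be 0, so at least one of w1, w5 is 1.
Satisfying assignments:
  p=0, q=0, r=0
  p=0, q=0, r=1
  p=0, q=1, r=0
  p=0, q=1, r=1
  p=1, q=0, r=0
  p=1, q=0, r=1

6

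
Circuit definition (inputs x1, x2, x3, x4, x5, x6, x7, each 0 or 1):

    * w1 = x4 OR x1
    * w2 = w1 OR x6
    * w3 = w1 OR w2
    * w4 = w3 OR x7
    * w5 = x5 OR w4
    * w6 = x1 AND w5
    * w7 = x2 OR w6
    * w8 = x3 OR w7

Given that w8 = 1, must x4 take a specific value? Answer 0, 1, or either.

either

Both values of x4 occur among assignments with w8 = 1:
  x4=0: x1=0, x2=0, x3=1, x4=0, x5=0, x6=0, x7=0
  x4=1: x1=0, x2=0, x3=1, x4=1, x5=0, x6=0, x7=0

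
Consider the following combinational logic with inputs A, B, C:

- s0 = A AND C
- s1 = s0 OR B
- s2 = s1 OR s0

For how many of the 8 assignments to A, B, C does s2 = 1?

s2 = s1 OR s0 must be 1, so at least one of s1, s0 is 1.
Satisfying assignments:
  A=0, B=1, C=0
  A=0, B=1, C=1
  A=1, B=0, C=1
  A=1, B=1, C=0
  A=1, B=1, C=1

5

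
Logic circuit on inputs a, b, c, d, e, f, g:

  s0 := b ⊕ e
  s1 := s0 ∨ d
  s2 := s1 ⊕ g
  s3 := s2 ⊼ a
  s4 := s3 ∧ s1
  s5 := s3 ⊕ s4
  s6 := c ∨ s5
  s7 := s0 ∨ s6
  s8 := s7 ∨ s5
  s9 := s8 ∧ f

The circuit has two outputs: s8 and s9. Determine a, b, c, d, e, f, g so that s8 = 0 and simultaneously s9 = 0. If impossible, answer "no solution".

Check with a=1, b=1, c=0, d=1, e=1, f=0, g=0:
s0 = b ⊕ e = 1 ⊕ 1 = 0
s1 = s0 ∨ d = 0 ∨ 1 = 1
s2 = s1 ⊕ g = 1 ⊕ 0 = 1
s3 = s2 ⊼ a = 1 ⊼ 1 = 0
s4 = s3 ∧ s1 = 0 ∧ 1 = 0
s5 = s3 ⊕ s4 = 0 ⊕ 0 = 0
s6 = c ∨ s5 = 0 ∨ 0 = 0
s7 = s0 ∨ s6 = 0 ∨ 0 = 0
s8 = s7 ∨ s5 = 0 ∨ 0 = 0
s9 = s8 ∧ f = 0 ∧ 0 = 0
So s8 = 0 and s9 = 0.

a=1, b=1, c=0, d=1, e=1, f=0, g=0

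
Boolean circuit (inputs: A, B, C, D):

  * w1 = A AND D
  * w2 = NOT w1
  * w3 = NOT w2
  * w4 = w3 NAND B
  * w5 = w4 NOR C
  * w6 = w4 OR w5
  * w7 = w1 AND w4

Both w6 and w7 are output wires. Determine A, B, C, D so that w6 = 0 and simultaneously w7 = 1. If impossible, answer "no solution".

Across all 16 input combinations, none give both w6 = 0 and w7 = 1.

no solution exists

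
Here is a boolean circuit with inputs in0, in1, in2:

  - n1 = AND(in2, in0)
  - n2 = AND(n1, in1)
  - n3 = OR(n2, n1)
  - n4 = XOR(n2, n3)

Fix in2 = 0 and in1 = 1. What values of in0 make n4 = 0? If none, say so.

n4 = XOR(n2, n3) must be 0, so n2 and n3 are equal.
Check with in2 = 0 and in1 = 1 and in0=0:
n1 = AND(in2, in0) = AND(0, 0) = 0
n2 = AND(n1, in1) = AND(0, 1) = 0
n3 = OR(n2, n1) = OR(0, 0) = 0
n4 = XOR(n2, n3) = XOR(0, 0) = 0
So n4 = 0.

in0=0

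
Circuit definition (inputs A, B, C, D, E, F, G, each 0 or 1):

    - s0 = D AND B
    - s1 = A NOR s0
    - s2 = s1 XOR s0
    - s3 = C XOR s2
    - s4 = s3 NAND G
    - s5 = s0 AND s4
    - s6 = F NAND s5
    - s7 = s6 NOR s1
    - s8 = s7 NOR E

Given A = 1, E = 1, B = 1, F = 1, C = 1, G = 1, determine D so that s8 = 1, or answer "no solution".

no solution exists

With A = 1, E = 1, B = 1, F = 1, C = 1, G = 1 fixed, none of the 2 settings of D give s8 = 1.
For example, with D=0:
s0 = D AND B = 0 AND 1 = 0
s1 = A NOR s0 = 1 NOR 0 = 0
s2 = s1 XOR s0 = 0 XOR 0 = 0
s3 = C XOR s2 = 1 XOR 0 = 1
s4 = s3 NAND G = 1 NAND 1 = 0
s5 = s0 AND s4 = 0 AND 0 = 0
s6 = F NAND s5 = 1 NAND 0 = 1
s7 = s6 NOR s1 = 1 NOR 0 = 0
s8 = s7 NOR E = 0 NOR 1 = 0
giving s8 = 0 ≠ 1.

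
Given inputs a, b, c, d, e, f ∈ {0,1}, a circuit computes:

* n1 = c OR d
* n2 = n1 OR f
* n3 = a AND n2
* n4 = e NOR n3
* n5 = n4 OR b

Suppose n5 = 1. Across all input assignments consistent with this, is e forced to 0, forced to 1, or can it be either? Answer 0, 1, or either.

either

Both values of e occur among assignments with n5 = 1:
  e=0: a=0, b=0, c=0, d=0, e=0, f=0
  e=1: a=0, b=1, c=0, d=0, e=1, f=0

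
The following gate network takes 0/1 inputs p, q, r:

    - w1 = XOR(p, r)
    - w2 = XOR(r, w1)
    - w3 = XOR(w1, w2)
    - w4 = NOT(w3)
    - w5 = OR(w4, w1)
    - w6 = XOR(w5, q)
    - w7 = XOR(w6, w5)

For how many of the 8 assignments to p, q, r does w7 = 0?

4

w7 = XOR(w6, w5) must be 0, so w6 and w5 are equal.
Enumerating the 8 input combinations, 4 give w7 = 0 and 4 give w7 = 1.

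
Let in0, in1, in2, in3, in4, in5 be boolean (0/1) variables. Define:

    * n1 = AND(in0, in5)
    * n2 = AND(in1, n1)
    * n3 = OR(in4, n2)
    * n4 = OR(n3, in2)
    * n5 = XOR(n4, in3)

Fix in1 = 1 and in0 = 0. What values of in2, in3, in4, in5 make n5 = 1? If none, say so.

in2=1, in3=0, in4=0, in5=1

Check with in1 = 1 and in0 = 0 and in2=1, in3=0, in4=0, in5=1:
n1 = AND(in0, in5) = AND(0, 1) = 0
n2 = AND(in1, n1) = AND(1, 0) = 0
n3 = OR(in4, n2) = OR(0, 0) = 0
n4 = OR(n3, in2) = OR(0, 1) = 1
n5 = XOR(n4, in3) = XOR(1, 0) = 1
So n5 = 1.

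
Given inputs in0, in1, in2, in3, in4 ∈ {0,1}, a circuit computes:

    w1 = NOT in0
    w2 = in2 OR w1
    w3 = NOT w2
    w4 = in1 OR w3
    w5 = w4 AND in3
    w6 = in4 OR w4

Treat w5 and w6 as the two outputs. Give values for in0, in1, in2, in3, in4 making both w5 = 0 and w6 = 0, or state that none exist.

Check with in0=0 in1=0 in2=1 in3=0 in4=0:
w1 = NOT in0 = NOT 0 = 1
w2 = in2 OR w1 = 1 OR 1 = 1
w3 = NOT w2 = NOT 1 = 0
w4 = in1 OR w3 = 0 OR 0 = 0
w5 = w4 AND in3 = 0 AND 0 = 0
w6 = in4 OR w4 = 0 OR 0 = 0
So w5 = 0 and w6 = 0.

in0=0 in1=0 in2=1 in3=0 in4=0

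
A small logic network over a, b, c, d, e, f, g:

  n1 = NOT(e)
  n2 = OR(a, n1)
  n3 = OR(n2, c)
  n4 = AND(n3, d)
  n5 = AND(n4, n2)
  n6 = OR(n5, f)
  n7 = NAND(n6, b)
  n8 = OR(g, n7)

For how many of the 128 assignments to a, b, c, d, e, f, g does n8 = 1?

n8 = OR(g, n7) must be 1, so at least one of g, n7 is 1.
Enumerating the 128 input combinations, 106 give n8 = 1 and 22 give n8 = 0.

106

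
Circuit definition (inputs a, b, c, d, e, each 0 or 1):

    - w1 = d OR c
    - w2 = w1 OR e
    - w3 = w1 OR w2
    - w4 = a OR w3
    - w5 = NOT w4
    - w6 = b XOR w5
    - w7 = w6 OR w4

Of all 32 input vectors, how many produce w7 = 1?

31

w7 = w6 OR w4 must be 1, so at least one of w6, w4 is 1.
Enumerating the 32 input combinations, 31 give w7 = 1 and 1 give w7 = 0.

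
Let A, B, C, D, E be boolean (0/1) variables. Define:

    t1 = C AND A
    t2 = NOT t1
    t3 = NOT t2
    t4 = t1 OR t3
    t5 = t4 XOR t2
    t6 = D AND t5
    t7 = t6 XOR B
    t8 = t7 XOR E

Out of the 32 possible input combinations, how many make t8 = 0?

t8 = t7 XOR E must be 0, so t7 and E are equal.
Enumerating the 32 input combinations, 16 give t8 = 0 and 16 give t8 = 1.

16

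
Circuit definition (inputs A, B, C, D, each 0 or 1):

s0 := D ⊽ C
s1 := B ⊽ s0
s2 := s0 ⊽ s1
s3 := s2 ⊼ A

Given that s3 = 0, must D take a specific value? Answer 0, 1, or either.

either

Both values of D occur among assignments with s3 = 0:
  D=0: A=1, B=1, C=1, D=0
  D=1: A=1, B=1, C=0, D=1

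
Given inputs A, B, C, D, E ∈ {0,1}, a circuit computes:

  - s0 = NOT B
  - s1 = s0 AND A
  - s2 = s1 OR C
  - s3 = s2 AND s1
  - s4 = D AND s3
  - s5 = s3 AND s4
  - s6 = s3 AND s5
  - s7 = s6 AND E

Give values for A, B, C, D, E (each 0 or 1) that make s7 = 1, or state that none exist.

s7 = s6 AND E must be 1, so both s6 = 1 and E = 1.
s6 = s3 AND s5 must be 1, so both s3 = 1 and s5 = 1.
Check with A=1, B=0, C=1, D=1, E=1:
s0 = NOT B = NOT 0 = 1
s1 = s0 AND A = 1 AND 1 = 1
s2 = s1 OR C = 1 OR 1 = 1
s3 = s2 AND s1 = 1 AND 1 = 1
s4 = D AND s3 = 1 AND 1 = 1
s5 = s3 AND s4 = 1 AND 1 = 1
s6 = s3 AND s5 = 1 AND 1 = 1
s7 = s6 AND E = 1 AND 1 = 1
So s7 = 1 as required.

A=1, B=0, C=1, D=1, E=1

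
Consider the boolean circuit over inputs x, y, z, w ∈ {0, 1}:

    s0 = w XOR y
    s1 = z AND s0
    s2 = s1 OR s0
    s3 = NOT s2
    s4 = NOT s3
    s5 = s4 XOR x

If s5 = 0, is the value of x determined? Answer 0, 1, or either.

either

Both values of x occur among assignments with s5 = 0:
  x=0: x=0, y=0, z=0, w=0
  x=1: x=1, y=0, z=0, w=1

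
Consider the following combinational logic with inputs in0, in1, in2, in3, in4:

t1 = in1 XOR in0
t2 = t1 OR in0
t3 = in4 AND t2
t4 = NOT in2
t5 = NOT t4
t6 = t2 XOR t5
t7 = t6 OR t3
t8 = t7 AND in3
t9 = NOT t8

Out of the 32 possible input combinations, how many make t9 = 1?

t9 = NOT t8 must be 1, so t8 = 0.
t8 = t7 AND in3 must be 0, so at least one of t7, in3 is 0.
Enumerating the 32 input combinations, 21 give t9 = 1 and 11 give t9 = 0.

21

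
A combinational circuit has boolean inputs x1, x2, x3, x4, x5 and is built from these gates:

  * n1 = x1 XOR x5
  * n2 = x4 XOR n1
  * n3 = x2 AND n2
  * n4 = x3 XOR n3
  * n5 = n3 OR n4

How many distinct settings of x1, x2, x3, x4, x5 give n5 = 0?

n5 = n3 OR n4 must be 0, so both n3 = 0 and n4 = 0.
Enumerating the 32 input combinations, 12 give n5 = 0 and 20 give n5 = 1.

12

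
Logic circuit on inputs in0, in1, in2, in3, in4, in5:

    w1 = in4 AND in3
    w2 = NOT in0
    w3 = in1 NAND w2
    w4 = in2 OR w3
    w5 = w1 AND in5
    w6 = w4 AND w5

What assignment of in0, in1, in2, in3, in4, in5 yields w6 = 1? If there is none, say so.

in0=1, in1=0, in2=0, in3=1, in4=1, in5=1

Check with in0=1, in1=0, in2=0, in3=1, in4=1, in5=1:
w1 = in4 AND in3 = 1 AND 1 = 1
w2 = NOT in0 = NOT 1 = 0
w3 = in1 NAND w2 = 0 NAND 0 = 1
w4 = in2 OR w3 = 0 OR 1 = 1
w5 = w1 AND in5 = 1 AND 1 = 1
w6 = w4 AND w5 = 1 AND 1 = 1
So w6 = 1 as required.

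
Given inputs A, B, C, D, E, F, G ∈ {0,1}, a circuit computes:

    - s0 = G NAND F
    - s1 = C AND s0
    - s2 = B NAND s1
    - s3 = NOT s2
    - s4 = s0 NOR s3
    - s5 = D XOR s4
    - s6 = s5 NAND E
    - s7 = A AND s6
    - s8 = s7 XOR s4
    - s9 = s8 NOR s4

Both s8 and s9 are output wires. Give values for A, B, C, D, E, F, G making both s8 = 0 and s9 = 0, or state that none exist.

Check with A=1 B=1 C=0 D=1 E=0 F=1 G=1:
s0 = G NAND F = 1 NAND 1 = 0
s1 = C AND s0 = 0 AND 0 = 0
s2 = B NAND s1 = 1 NAND 0 = 1
s3 = NOT s2 = NOT 1 = 0
s4 = s0 NOR s3 = 0 NOR 0 = 1
s5 = D XOR s4 = 1 XOR 1 = 0
s6 = s5 NAND E = 0 NAND 0 = 1
s7 = A AND s6 = 1 AND 1 = 1
s8 = s7 XOR s4 = 1 XOR 1 = 0
s9 = s8 NOR s4 = 0 NOR 1 = 0
So s8 = 0 and s9 = 0.

A=1 B=1 C=0 D=1 E=0 F=1 G=1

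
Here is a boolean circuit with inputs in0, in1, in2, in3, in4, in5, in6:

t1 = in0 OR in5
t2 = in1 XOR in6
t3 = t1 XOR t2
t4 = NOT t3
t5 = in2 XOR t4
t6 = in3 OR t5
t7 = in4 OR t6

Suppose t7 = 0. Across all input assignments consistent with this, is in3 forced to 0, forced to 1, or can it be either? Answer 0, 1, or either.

t7 = in4 OR t6 must be 0, so both in4 = 0 and t6 = 0.
Every assignment with t7 = 0 has in3 = 0; there are 16 such assignment(s).

0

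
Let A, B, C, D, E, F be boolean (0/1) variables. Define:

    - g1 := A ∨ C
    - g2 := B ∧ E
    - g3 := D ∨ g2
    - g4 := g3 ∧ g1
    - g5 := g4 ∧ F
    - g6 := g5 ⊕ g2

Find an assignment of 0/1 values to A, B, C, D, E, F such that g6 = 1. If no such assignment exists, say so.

g6 = g5 ⊕ g2 must be 1, so g5 and g2 differ.
Check with A=1, B=0, C=0, D=1, E=0, F=1:
g1 = A ∨ C = 1 ∨ 0 = 1
g2 = B ∧ E = 0 ∧ 0 = 0
g3 = D ∨ g2 = 1 ∨ 0 = 1
g4 = g3 ∧ g1 = 1 ∧ 1 = 1
g5 = g4 ∧ F = 1 ∧ 1 = 1
g6 = g5 ⊕ g2 = 1 ⊕ 0 = 1
So g6 = 1 as required.

A=1, B=0, C=0, D=1, E=0, F=1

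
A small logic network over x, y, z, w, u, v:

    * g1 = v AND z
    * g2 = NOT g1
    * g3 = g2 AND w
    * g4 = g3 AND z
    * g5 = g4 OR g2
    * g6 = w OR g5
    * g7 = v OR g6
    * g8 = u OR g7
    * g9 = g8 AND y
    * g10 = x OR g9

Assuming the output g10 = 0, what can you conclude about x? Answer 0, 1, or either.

0

g10 = x OR g9 must be 0, so both x = 0 and g9 = 0.
Every assignment with g10 = 0 has x = 0; there are 16 such assignment(s).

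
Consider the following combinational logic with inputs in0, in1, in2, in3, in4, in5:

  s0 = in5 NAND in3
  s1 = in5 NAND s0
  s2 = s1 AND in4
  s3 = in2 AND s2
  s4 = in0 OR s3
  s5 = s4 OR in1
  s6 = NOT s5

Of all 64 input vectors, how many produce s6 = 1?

s6 = NOT s5 must be 1, so s5 = 0.
s5 = s4 OR in1 must be 0, so both s4 = 0 and in1 = 0.
Enumerating the 64 input combinations, 13 give s6 = 1 and 51 give s6 = 0.

13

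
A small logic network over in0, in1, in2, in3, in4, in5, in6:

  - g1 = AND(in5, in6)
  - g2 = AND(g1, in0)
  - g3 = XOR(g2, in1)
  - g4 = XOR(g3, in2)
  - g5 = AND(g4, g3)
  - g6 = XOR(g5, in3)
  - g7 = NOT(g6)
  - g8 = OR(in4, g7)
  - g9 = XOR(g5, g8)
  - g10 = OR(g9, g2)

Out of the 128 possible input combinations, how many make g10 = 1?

86

g10 = OR(g9, g2) must be 1, so at least one of g9, g2 is 1.
Enumerating the 128 input combinations, 86 give g10 = 1 and 42 give g10 = 0.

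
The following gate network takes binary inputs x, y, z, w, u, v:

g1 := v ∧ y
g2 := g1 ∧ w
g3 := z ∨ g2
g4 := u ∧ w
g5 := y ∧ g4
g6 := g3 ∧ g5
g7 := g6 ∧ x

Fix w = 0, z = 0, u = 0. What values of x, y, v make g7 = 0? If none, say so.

g7 = g6 ∧ x must be 0, so at least one of g6, x is 0.
Check with w = 0, z = 0, u = 0 and x=1, y=0, v=0:
g1 = v ∧ y = 0 ∧ 0 = 0
g2 = g1 ∧ w = 0 ∧ 0 = 0
g3 = z ∨ g2 = 0 ∨ 0 = 0
g4 = u ∧ w = 0 ∧ 0 = 0
g5 = y ∧ g4 = 0 ∧ 0 = 0
g6 = g3 ∧ g5 = 0 ∧ 0 = 0
g7 = g6 ∧ x = 0 ∧ 1 = 0
So g7 = 0.

x=1 y=0 v=0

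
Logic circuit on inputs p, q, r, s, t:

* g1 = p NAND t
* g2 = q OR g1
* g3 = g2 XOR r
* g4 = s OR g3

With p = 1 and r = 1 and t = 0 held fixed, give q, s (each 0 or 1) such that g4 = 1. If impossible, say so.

q=0, s=1

g4 = s OR g3 must be 1, so at least one of s, g3 is 1.
Check with p = 1 and r = 1 and t = 0 and q=0, s=1:
g1 = p NAND t = 1 NAND 0 = 1
g2 = q OR g1 = 0 OR 1 = 1
g3 = g2 XOR r = 1 XOR 1 = 0
g4 = s OR g3 = 1 OR 0 = 1
So g4 = 1.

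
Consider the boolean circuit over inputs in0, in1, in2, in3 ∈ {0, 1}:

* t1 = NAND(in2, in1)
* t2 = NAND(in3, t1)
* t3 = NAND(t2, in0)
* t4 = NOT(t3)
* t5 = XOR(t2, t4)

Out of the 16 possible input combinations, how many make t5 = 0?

11

t5 = XOR(t2, t4) must be 0, so t2 and t4 are equal.
Enumerating the 16 input combinations, 11 give t5 = 0 and 5 give t5 = 1.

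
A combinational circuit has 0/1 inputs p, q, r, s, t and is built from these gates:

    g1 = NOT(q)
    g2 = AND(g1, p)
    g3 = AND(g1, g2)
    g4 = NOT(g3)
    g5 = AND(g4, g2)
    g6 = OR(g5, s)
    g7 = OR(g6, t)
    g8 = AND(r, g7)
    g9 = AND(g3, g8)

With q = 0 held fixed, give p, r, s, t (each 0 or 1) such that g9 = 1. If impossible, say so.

p=1 r=1 s=1 t=0

Check with q = 0 and p=1, r=1, s=1, t=0:
g1 = NOT(q) = NOT 0 = 1
g2 = AND(g1, p) = AND(1, 1) = 1
g3 = AND(g1, g2) = AND(1, 1) = 1
g4 = NOT(g3) = NOT 1 = 0
g5 = AND(g4, g2) = AND(0, 1) = 0
g6 = OR(g5, s) = OR(0, 1) = 1
g7 = OR(g6, t) = OR(1, 0) = 1
g8 = AND(r, g7) = AND(1, 1) = 1
g9 = AND(g3, g8) = AND(1, 1) = 1
So g9 = 1.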